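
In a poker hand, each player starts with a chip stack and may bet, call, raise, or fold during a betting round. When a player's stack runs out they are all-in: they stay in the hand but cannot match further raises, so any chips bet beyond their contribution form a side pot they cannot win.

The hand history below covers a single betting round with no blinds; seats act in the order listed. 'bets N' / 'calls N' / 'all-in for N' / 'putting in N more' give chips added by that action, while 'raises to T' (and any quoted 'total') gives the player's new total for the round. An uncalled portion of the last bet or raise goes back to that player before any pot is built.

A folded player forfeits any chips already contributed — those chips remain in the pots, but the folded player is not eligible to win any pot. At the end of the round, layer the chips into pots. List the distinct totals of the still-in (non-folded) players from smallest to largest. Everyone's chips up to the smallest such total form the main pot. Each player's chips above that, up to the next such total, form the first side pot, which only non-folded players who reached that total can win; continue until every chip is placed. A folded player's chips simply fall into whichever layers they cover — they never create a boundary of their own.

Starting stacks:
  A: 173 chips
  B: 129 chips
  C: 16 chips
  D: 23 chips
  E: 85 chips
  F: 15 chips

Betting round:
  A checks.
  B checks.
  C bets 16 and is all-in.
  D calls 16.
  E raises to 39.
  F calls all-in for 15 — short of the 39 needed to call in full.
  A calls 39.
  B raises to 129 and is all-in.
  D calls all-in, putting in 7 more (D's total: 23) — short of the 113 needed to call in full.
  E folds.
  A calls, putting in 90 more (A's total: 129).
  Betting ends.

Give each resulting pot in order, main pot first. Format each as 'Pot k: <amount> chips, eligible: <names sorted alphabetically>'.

Pot 1: 90 chips, eligible: A, B, C, D, F
Pot 2: 5 chips, eligible: A, B, C, D
Pot 3: 28 chips, eligible: A, B, D
Pot 4: 228 chips, eligible: A, B

Derivation:
Contributions: A=129, B=129, C=16, D=23, E=39, F=15
Folded: E
Pot levels (distinct totals of non-folded players): 15, 16, 23, 129
Layer 1-15: 15 each from A, B, C, D, E, F = 15*6 = 90 chips; eligible A, B, C, D, F
Layer 16-16: 1 each from A, B, C, D, E = 1*5 = 5 chips; eligible A, B, C, D
Layer 17-23: 7 each from A, B, D, E = 7*4 = 28 chips; eligible A, B, D
Layer 24-129: A 106 + B 106 + E 16 = 228 chips; eligible A, B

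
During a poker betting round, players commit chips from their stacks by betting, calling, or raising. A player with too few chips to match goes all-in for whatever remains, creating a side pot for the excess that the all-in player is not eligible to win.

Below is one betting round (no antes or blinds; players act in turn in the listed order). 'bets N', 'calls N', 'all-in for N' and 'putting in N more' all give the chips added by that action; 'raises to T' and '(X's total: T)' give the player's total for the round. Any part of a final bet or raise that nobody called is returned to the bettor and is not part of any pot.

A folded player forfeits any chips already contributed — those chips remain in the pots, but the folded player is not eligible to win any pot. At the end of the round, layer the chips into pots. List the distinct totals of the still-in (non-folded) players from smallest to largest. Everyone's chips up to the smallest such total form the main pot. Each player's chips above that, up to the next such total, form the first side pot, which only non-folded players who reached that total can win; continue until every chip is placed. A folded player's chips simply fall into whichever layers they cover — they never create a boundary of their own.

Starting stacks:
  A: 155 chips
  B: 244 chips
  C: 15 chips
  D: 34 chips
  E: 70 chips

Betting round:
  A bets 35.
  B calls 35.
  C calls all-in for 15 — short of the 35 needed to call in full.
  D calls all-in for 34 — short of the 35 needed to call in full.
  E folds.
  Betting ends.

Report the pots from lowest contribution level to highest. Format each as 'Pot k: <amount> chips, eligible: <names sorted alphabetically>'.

Contributions: A=35, B=35, C=15, D=34
Folded: E
Pot levels (distinct totals of non-folded players): 15, 34, 35
Layer 1-15: 15 each from A, B, C, D = 15*4 = 60 chips; eligible A, B, C, D
Layer 16-34: 19 each from A, B, D = 19*3 = 57 chips; eligible A, B, D
Layer 35-35: 1 each from A, B = 1*2 = 2 chips; eligible A, B

Pot 1: 60 chips, eligible: A, B, C, D
Pot 2: 57 chips, eligible: A, B, D
Pot 3: 2 chips, eligible: A, B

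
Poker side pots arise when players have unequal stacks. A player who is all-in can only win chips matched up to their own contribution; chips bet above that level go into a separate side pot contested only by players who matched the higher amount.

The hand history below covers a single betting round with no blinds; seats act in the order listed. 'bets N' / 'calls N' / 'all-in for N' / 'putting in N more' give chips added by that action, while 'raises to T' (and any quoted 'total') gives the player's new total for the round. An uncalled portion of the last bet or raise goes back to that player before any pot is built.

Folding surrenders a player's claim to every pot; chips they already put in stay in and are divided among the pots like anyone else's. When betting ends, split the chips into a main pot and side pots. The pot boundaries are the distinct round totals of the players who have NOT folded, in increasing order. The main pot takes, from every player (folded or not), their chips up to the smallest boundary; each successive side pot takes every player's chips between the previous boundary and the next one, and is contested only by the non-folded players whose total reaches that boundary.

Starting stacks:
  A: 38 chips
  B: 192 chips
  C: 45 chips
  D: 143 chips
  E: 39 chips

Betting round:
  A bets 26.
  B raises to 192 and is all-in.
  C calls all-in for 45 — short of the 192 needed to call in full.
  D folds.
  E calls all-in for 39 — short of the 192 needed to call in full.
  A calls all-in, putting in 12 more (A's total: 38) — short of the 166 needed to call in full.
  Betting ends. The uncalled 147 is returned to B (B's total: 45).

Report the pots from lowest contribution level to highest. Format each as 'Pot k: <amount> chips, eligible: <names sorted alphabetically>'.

Contributions (after 147 returned to B): A=38, B=45, C=45, E=39
Folded: D
Pot levels (distinct totals of non-folded players): 38, 39, 45
Layer 1-38: 38 each from A, B, C, E = 38*4 = 152 chips; eligible A, B, C, E
Layer 39-39: 1 each from B, C, E = 1*3 = 3 chips; eligible B, C, E
Layer 40-45: 6 each from B, C = 6*2 = 12 chips; eligible B, C

Pot 1: 152 chips, eligible: A, B, C, E
Pot 2: 3 chips, eligible: B, C, E
Pot 3: 12 chips, eligible: B, C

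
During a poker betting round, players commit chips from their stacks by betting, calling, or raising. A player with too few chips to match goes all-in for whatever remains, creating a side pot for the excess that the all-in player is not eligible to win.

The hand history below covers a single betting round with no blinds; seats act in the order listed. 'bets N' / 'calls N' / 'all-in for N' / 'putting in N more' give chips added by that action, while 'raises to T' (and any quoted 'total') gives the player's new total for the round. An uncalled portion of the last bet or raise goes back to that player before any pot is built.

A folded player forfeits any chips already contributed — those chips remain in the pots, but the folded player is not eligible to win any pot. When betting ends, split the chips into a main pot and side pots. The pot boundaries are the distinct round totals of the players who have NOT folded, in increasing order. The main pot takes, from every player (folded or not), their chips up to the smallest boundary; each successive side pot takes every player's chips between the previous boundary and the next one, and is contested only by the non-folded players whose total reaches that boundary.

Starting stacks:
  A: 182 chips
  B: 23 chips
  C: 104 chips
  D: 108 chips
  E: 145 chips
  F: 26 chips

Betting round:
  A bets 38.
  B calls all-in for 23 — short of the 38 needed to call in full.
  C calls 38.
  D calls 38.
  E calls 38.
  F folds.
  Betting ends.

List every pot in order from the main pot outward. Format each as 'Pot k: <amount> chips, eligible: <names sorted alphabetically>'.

Pot 1: 115 chips, eligible: A, B, C, D, E
Pot 2: 60 chips, eligible: A, C, D, E

Derivation:
Contributions: A=38, B=23, C=38, D=38, E=38
Folded: F
Pot levels (distinct totals of non-folded players): 23, 38
Layer 1-23: 23 each from A, B, C, D, E = 23*5 = 115 chips; eligible A, B, C, D, E
Layer 24-38: 15 each from A, C, D, E = 15*4 = 60 chips; eligible A, C, D, E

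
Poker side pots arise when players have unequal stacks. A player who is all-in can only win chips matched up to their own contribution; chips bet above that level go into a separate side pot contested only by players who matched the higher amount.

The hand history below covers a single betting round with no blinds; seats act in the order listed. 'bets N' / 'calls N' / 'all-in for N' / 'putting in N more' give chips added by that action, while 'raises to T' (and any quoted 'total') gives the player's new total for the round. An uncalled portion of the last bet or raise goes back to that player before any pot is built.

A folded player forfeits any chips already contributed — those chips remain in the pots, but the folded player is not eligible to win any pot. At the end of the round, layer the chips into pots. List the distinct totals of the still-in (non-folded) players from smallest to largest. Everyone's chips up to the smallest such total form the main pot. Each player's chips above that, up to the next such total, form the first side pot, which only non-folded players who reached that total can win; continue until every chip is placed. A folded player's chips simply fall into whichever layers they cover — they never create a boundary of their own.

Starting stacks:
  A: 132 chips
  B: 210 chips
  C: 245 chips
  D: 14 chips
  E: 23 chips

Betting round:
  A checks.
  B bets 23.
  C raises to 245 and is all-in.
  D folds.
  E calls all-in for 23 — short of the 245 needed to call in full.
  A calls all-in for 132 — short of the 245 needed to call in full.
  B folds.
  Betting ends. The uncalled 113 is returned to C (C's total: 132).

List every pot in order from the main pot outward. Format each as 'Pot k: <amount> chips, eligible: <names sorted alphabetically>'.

Contributions (after 113 returned to C): A=132, B=23, C=132, E=23
Folded: B, D
Pot levels (distinct totals of non-folded players): 23, 132
Layer 1-23: 23 each from A, B, C, E = 23*4 = 92 chips; eligible A, C, E
Layer 24-132: 109 each from A, C = 109*2 = 218 chips; eligible A, C

Pot 1: 92 chips, eligible: A, C, E
Pot 2: 218 chips, eligible: A, C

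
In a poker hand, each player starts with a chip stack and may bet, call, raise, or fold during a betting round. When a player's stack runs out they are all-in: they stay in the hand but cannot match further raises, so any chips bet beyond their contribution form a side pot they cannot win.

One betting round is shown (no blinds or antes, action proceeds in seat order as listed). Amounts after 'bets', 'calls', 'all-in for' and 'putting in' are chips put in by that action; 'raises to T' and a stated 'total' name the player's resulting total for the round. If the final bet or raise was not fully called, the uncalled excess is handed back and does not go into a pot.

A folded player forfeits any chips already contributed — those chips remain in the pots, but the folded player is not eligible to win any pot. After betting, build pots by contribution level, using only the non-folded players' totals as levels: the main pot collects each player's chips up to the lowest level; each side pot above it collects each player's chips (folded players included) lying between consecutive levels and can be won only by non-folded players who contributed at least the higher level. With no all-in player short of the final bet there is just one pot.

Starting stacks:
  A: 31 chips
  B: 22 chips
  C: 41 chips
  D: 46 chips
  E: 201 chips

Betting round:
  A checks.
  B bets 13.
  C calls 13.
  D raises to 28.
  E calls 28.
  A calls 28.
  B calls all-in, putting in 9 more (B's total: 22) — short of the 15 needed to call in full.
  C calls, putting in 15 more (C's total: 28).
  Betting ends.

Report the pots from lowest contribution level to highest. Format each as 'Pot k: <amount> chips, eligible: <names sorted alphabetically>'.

Contributions: A=28, B=22, C=28, D=28, E=28
Pot levels (distinct totals of non-folded players): 22, 28
Layer 1-22: 22 each from A, B, C, D, E = 22*5 = 110 chips; eligible A, B, C, D, E
Layer 23-28: 6 each from A, C, D, E = 6*4 = 24 chips; eligible A, C, D, E

Pot 1: 110 chips, eligible: A, B, C, D, E
Pot 2: 24 chips, eligible: A, C, D, E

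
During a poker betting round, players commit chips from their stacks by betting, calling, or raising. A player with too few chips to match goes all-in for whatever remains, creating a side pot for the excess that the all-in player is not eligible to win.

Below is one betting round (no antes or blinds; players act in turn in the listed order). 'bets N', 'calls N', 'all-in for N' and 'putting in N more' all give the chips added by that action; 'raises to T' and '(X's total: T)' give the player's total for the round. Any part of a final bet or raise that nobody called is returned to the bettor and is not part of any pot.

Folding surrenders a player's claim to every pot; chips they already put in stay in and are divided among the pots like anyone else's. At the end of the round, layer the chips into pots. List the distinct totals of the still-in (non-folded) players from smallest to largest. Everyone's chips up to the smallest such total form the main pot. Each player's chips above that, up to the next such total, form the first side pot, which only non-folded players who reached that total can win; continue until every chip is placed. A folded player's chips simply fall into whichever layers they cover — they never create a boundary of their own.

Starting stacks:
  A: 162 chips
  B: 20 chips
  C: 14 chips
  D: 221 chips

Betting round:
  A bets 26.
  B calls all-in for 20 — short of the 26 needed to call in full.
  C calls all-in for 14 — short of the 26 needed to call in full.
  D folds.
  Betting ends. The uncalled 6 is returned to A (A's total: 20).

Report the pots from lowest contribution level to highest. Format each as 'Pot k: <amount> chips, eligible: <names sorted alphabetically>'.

Contributions (after 6 returned to A): A=20, B=20, C=14
Folded: D
Pot levels (distinct totals of non-folded players): 14, 20
Layer 1-14: 14 each from A, B, C = 14*3 = 42 chips; eligible A, B, C
Layer 15-20: 6 each from A, B = 6*2 = 12 chips; eligible A, B

Pot 1: 42 chips, eligible: A, B, C
Pot 2: 12 chips, eligible: A, B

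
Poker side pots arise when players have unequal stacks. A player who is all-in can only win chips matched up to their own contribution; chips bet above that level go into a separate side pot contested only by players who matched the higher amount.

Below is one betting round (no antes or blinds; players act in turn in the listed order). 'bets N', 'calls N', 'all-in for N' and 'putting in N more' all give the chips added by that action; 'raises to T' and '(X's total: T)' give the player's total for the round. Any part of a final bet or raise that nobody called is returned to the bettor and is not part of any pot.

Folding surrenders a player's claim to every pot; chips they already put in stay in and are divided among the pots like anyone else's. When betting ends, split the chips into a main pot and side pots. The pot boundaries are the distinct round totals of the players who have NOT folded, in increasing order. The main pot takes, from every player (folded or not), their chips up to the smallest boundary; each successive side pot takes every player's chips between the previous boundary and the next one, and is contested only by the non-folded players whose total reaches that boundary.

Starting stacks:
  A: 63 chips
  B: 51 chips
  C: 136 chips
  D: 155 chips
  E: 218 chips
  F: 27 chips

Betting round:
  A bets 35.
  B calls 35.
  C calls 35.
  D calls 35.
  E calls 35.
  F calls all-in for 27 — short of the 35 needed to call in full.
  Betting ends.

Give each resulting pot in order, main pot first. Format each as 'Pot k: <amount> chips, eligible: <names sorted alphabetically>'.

Contributions: A=35, B=35, C=35, D=35, E=35, F=27
Pot levels (distinct totals of non-folded players): 27, 35
Layer 1-27: 27 each from A, B, C, D, E, F = 27*6 = 162 chips; eligible A, B, C, D, E, F
Layer 28-35: 8 each from A, B, C, D, E = 8*5 = 40 chips; eligible A, B, C, D, E

Pot 1: 162 chips, eligible: A, B, C, D, E, F
Pot 2: 40 chips, eligible: A, B, C, D, E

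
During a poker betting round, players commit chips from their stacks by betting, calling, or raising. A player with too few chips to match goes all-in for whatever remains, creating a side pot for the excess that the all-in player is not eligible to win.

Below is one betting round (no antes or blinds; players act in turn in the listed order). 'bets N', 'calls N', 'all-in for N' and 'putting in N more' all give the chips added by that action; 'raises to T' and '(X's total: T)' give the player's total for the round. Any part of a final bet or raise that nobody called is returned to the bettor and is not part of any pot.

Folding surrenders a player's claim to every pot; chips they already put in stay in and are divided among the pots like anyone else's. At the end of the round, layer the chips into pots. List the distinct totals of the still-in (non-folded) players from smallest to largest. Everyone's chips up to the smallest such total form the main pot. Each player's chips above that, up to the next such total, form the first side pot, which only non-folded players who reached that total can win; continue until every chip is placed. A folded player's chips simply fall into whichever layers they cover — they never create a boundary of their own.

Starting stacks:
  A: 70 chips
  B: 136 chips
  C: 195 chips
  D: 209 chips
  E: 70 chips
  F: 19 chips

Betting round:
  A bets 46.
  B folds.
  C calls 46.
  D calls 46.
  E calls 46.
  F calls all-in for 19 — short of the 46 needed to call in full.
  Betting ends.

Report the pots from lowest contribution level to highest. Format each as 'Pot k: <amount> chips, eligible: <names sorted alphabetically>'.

Contributions: A=46, C=46, D=46, E=46, F=19
Folded: B
Pot levels (distinct totals of non-folded players): 19, 46
Layer 1-19: 19 each from A, C, D, E, F = 19*5 = 95 chips; eligible A, C, D, E, F
Layer 20-46: 27 each from A, C, D, E = 27*4 = 108 chips; eligible A, C, D, E

Pot 1: 95 chips, eligible: A, C, D, E, F
Pot 2: 108 chips, eligible: A, C, D, E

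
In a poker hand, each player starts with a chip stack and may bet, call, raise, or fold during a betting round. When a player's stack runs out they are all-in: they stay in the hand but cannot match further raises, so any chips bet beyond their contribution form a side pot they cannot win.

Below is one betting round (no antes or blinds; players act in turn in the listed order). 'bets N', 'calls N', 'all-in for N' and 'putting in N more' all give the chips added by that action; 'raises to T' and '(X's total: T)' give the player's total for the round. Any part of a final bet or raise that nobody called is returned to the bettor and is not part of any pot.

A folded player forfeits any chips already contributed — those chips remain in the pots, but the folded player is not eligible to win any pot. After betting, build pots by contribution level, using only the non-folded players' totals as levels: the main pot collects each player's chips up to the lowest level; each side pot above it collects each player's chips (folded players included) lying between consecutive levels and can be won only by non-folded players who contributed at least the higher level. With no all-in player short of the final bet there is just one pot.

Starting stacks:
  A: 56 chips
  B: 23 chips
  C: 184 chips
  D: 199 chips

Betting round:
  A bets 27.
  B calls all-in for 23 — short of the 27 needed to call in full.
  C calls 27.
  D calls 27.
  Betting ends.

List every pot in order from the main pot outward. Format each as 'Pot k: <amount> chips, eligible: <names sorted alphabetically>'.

Pot 1: 92 chips, eligible: A, B, C, D
Pot 2: 12 chips, eligible: A, C, D

Derivation:
Contributions: A=27, B=23, C=27, D=27
Pot levels (distinct totals of non-folded players): 23, 27
Layer 1-23: 23 each from A, B, C, D = 23*4 = 92 chips; eligible A, B, C, D
Layer 24-27: 4 each from A, C, D = 4*3 = 12 chips; eligible A, C, D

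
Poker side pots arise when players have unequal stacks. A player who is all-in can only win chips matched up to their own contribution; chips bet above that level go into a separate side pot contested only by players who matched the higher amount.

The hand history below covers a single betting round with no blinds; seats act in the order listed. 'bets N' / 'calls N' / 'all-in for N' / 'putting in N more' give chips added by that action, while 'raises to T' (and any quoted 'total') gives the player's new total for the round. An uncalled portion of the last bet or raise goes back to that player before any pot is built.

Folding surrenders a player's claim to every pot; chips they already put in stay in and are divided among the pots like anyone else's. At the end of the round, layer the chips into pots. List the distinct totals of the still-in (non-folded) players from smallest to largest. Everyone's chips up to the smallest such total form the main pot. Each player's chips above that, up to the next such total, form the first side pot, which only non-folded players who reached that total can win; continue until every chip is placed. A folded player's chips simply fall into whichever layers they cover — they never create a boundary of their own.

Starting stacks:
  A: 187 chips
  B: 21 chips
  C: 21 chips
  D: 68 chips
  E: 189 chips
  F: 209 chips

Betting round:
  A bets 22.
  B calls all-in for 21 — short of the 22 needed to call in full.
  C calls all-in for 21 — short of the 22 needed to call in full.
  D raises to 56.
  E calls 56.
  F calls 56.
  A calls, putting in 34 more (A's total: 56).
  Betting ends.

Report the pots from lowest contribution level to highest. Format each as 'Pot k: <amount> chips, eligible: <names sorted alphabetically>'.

Pot 1: 126 chips, eligible: A, B, C, D, E, F
Pot 2: 140 chips, eligible: A, D, E, F

Derivation:
Contributions: A=56, B=21, C=21, D=56, E=56, F=56
Pot levels (distinct totals of non-folded players): 21, 56
Layer 1-21: 21 each from A, B, C, D, E, F = 21*6 = 126 chips; eligible A, B, C, D, E, F
Layer 22-56: 35 each from A, D, E, F = 35*4 = 140 chips; eligible A, D, E, F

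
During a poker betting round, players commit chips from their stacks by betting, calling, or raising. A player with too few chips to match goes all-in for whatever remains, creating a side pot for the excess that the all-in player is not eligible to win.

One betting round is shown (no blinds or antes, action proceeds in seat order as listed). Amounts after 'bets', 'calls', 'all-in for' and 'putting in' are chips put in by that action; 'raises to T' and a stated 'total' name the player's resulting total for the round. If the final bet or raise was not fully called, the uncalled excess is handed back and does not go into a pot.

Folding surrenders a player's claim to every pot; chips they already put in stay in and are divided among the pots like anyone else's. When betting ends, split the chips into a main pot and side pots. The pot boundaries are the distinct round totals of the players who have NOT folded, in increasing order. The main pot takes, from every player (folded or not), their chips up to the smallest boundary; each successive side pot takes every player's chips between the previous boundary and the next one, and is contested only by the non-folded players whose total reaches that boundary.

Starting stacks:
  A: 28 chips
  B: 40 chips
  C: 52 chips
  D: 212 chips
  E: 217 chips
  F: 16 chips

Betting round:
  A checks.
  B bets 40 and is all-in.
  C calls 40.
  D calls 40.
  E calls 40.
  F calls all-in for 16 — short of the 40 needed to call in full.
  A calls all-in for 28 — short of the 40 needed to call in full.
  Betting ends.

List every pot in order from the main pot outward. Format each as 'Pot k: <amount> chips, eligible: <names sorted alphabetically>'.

Contributions: A=28, B=40, C=40, D=40, E=40, F=16
Pot levels (distinct totals of non-folded players): 16, 28, 40
Layer 1-16: 16 each from A, B, C, D, E, F = 16*6 = 96 chips; eligible A, B, C, D, E, F
Layer 17-28: 12 each from A, B, C, D, E = 12*5 = 60 chips; eligible A, B, C, D, E
Layer 29-40: 12 each from B, C, D, E = 12*4 = 48 chips; eligible B, C, D, E

Pot 1: 96 chips, eligible: A, B, C, D, E, F
Pot 2: 60 chips, eligible: A, B, C, D, E
Pot 3: 48 chips, eligible: B, C, D, E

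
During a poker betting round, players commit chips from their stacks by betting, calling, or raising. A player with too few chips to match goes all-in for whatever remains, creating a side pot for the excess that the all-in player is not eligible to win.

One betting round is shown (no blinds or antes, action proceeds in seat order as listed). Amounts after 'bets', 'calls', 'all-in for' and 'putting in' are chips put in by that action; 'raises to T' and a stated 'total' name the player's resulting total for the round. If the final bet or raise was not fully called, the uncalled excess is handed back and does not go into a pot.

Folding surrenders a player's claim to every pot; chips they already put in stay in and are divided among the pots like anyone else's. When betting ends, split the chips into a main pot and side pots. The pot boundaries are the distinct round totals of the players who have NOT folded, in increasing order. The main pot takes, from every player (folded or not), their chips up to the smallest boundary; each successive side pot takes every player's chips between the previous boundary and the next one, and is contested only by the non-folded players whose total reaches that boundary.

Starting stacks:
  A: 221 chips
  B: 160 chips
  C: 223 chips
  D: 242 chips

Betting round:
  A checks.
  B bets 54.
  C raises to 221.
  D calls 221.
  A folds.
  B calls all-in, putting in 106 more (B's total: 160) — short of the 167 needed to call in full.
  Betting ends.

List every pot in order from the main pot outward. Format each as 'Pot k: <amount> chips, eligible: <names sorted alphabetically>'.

Pot 1: 480 chips, eligible: B, C, D
Pot 2: 122 chips, eligible: C, D

Derivation:
Contributions: B=160, C=221, D=221
Folded: A
Pot levels (distinct totals of non-folded players): 160, 221
Layer 1-160: 160 each from B, C, D = 160*3 = 480 chips; eligible B, C, D
Layer 161-221: 61 each from C, D = 61*2 = 122 chips; eligible C, D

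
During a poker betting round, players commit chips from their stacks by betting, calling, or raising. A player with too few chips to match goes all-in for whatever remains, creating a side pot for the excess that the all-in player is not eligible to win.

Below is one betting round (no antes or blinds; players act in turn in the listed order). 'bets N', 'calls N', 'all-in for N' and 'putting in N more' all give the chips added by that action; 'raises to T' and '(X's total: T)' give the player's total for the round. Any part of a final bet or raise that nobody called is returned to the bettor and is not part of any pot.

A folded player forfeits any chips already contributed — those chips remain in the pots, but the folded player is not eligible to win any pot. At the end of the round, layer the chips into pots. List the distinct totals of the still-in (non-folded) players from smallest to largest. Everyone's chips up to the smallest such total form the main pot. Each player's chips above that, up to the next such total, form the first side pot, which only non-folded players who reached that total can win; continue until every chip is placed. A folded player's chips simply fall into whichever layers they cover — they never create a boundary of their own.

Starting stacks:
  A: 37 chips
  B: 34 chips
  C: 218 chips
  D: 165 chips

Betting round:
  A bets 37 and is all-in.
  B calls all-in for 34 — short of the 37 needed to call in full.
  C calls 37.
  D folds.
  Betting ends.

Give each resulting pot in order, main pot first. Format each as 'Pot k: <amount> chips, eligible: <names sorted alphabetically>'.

Contributions: A=37, B=34, C=37
Folded: D
Pot levels (distinct totals of non-folded players): 34, 37
Layer 1-34: 34 each from A, B, C = 34*3 = 102 chips; eligible A, B, C
Layer 35-37: 3 each from A, C = 3*2 = 6 chips; eligible A, C

Pot 1: 102 chips, eligible: A, B, C
Pot 2: 6 chips, eligible: A, C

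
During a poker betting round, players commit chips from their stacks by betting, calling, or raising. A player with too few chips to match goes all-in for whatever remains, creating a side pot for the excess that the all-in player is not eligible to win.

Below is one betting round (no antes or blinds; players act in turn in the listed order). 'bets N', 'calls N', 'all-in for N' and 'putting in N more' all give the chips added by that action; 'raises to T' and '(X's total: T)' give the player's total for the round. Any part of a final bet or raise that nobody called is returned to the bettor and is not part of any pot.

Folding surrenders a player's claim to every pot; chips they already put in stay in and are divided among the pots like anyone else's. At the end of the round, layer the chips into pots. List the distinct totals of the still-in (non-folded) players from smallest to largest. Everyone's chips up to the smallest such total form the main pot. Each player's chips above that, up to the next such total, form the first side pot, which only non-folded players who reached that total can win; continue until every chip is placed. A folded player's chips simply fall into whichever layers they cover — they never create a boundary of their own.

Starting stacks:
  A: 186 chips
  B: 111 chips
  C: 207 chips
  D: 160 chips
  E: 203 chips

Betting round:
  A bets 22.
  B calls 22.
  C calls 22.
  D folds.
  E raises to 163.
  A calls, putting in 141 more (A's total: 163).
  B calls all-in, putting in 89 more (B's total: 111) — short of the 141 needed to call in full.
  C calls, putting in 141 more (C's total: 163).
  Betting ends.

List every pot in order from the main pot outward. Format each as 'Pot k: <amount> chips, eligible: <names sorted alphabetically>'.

Contributions: A=163, B=111, C=163, E=163
Folded: D
Pot levels (distinct totals of non-folded players): 111, 163
Layer 1-111: 111 each from A, B, C, E = 111*4 = 444 chips; eligible A, B, C, E
Layer 112-163: 52 each from A, C, E = 52*3 = 156 chips; eligible A, C, E

Pot 1: 444 chips, eligible: A, B, C, E
Pot 2: 156 chips, eligible: A, C, E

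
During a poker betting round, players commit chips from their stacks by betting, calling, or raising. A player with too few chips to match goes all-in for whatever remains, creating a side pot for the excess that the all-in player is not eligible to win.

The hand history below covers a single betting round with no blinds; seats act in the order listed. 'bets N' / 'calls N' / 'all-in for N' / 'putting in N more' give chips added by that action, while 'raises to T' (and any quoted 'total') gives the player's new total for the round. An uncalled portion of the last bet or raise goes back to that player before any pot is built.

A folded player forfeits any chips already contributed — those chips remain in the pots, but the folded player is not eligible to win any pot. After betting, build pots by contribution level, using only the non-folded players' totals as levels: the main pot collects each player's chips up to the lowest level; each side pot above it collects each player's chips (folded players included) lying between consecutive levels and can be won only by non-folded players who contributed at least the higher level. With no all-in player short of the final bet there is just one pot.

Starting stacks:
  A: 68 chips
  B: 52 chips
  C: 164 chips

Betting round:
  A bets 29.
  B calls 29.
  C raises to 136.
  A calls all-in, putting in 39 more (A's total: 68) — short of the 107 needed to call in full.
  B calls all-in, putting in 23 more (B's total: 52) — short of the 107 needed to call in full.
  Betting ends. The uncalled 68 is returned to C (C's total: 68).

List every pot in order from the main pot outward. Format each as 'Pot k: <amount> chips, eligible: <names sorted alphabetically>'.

Pot 1: 156 chips, eligible: A, B, C
Pot 2: 32 chips, eligible: A, C

Derivation:
Contributions (after 68 returned to C): A=68, B=52, C=68
Pot levels (distinct totals of non-folded players): 52, 68
Layer 1-52: 52 each from A, B, C = 52*3 = 156 chips; eligible A, B, C
Layer 53-68: 16 each from A, C = 16*2 = 32 chips; eligible A, C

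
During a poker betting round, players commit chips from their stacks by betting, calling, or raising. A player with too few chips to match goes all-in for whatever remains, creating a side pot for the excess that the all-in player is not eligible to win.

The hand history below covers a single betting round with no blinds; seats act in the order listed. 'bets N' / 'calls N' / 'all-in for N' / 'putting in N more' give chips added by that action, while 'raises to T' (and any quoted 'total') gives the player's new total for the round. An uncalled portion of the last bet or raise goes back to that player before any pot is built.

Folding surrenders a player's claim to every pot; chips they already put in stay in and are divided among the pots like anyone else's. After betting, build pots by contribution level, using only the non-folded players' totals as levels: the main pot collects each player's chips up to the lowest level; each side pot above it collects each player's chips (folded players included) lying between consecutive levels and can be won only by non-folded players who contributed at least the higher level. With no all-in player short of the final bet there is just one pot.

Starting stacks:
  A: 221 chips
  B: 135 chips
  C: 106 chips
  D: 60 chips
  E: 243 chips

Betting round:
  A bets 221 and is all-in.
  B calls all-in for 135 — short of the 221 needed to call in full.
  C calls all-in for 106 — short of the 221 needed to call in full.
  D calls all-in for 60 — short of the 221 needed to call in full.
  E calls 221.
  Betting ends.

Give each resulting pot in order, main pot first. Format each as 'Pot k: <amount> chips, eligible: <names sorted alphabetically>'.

Contributions: A=221, B=135, C=106, D=60, E=221
Pot levels (distinct totals of non-folded players): 60, 106, 135, 221
Layer 1-60: 60 each from A, B, C, D, E = 60*5 = 300 chips; eligible A, B, C, D, E
Layer 61-106: 46 each from A, B, C, E = 46*4 = 184 chips; eligible A, B, C, E
Layer 107-135: 29 each from A, B, E = 29*3 = 87 chips; eligible A, B, E
Layer 136-221: 86 each from A, E = 86*2 = 172 chips; eligible A, E

Pot 1: 300 chips, eligible: A, B, C, D, E
Pot 2: 184 chips, eligible: A, B, C, E
Pot 3: 87 chips, eligible: A, B, E
Pot 4: 172 chips, eligible: A, E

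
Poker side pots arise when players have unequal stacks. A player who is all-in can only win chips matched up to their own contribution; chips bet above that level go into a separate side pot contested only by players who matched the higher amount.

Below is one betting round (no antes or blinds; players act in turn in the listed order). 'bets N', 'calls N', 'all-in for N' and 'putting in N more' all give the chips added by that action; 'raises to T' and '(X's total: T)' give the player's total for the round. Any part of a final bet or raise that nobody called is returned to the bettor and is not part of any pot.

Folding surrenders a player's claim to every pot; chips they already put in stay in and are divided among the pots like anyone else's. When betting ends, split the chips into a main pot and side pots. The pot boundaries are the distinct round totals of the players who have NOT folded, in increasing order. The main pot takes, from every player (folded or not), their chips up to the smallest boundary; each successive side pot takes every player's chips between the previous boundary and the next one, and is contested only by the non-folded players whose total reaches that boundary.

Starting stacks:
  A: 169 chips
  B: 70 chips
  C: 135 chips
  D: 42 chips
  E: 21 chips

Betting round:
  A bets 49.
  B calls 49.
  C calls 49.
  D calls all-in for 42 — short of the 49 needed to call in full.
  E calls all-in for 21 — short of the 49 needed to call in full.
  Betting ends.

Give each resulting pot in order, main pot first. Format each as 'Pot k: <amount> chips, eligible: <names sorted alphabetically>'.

Contributions: A=49, B=49, C=49, D=42, E=21
Pot levels (distinct totals of non-folded players): 21, 42, 49
Layer 1-21: 21 each from A, B, C, D, E = 21*5 = 105 chips; eligible A, B, C, D, E
Layer 22-42: 21 each from A, B, C, D = 21*4 = 84 chips; eligible A, B, C, D
Layer 43-49: 7 each from A, B, C = 7*3 = 21 chips; eligible A, B, C

Pot 1: 105 chips, eligible: A, B, C, D, E
Pot 2: 84 chips, eligible: A, B, C, D
Pot 3: 21 chips, eligible: A, B, C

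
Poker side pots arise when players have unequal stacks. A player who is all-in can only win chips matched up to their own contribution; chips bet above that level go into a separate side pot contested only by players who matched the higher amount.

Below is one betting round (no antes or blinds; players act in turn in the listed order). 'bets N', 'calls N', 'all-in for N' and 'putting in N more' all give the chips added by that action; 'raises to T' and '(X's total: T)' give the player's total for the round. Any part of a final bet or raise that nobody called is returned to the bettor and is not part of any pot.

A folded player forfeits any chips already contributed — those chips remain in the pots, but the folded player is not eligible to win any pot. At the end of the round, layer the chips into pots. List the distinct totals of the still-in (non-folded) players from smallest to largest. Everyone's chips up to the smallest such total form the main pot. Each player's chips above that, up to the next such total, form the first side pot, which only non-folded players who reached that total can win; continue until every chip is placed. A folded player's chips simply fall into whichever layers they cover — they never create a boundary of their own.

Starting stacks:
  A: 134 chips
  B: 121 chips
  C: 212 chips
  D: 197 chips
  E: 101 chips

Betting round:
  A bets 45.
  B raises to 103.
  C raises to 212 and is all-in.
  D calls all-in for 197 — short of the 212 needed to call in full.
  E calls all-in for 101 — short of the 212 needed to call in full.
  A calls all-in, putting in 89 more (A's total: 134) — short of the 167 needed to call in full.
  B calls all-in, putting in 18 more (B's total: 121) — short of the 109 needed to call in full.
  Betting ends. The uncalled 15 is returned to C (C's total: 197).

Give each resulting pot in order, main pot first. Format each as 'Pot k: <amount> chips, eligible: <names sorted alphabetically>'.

Contributions (after 15 returned to C): A=134, B=121, C=197, D=197, E=101
Pot levels (distinct totals of non-folded players): 101, 121, 134, 197
Layer 1-101: 101 each from A, B, C, D, E = 101*5 = 505 chips; eligible A, B, C, D, E
Layer 102-121: 20 each from A, B, C, D = 20*4 = 80 chips; eligible A, B, C, D
Layer 122-134: 13 each from A, C, D = 13*3 = 39 chips; eligible A, C, D
Layer 135-197: 63 each from C, D = 63*2 = 126 chips; eligible C, D

Pot 1: 505 chips, eligible: A, B, C, D, E
Pot 2: 80 chips, eligible: A, B, C, D
Pot 3: 39 chips, eligible: A, C, D
Pot 4: 126 chips, eligible: C, D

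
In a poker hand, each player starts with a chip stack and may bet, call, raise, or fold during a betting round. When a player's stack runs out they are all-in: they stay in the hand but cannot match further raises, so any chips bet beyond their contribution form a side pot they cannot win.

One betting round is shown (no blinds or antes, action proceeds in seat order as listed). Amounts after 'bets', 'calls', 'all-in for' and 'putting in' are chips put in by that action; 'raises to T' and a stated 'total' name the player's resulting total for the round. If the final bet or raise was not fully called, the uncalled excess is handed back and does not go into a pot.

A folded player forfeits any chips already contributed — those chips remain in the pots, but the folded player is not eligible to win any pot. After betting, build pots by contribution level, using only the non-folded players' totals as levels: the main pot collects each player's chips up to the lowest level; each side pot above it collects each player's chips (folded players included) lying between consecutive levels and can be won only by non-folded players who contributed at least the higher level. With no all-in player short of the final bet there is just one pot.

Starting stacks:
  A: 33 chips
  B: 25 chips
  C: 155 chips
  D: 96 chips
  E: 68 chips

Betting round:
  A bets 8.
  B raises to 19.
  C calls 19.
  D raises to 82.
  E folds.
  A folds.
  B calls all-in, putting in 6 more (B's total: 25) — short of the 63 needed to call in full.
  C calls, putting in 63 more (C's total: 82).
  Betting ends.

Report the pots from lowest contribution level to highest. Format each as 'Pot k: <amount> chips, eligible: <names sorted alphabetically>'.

Pot 1: 83 chips, eligible: B, C, D
Pot 2: 114 chips, eligible: C, D

Derivation:
Contributions: A=8, B=25, C=82, D=82
Folded: A, E
Pot levels (distinct totals of non-folded players): 25, 82
Layer 1-25: A 8 + B 25 + C 25 + D 25 = 83 chips; eligible B, C, D
Layer 26-82: 57 each from C, D = 57*2 = 114 chips; eligible C, D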